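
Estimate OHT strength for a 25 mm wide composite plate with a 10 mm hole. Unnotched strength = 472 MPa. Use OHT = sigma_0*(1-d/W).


OHT = sigma_0*(1-d/W) = 472*(1-10/25) = 283.2 MPa

283.2 MPa


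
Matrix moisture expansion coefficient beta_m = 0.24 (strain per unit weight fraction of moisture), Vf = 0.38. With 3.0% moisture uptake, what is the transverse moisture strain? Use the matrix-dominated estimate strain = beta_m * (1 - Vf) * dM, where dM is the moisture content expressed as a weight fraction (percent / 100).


dM = 3.0/100 = 0.03
strain = beta_m * (1-Vf) * dM = 0.24 * 0.62 * 0.03 = 0.004464

0.004464


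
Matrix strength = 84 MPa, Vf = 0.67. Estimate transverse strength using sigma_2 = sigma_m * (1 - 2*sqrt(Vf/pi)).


factor = 1 - 2*sqrt(0.67/pi) = 0.0764
sigma_2 = 84 * 0.0764 = 6.42 MPa

6.42 MPa


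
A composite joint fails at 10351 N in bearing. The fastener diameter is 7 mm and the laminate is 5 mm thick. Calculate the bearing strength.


sigma_br = F/(d*h) = 10351/(7*5) = 295.7 MPa

295.7 MPa


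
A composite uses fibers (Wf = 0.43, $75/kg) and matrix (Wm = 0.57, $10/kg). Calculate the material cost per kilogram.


Cost = cost_f*Wf + cost_m*Wm = 75*0.43 + 10*0.57 = $37.95/kg

$37.95/kg


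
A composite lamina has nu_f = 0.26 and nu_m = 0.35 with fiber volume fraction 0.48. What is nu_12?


nu_12 = nu_f*Vf + nu_m*(1-Vf) = 0.26*0.48 + 0.35*0.52 = 0.3068

0.3068


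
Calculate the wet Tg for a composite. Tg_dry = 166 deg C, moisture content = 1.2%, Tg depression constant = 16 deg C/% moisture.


Tg_wet = Tg_dry - k*moisture = 166 - 16*1.2 = 146.8 deg C

146.8 deg C


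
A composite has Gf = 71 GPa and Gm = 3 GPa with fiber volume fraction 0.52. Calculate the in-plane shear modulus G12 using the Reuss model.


1/G12 = Vf/Gf + (1-Vf)/Gm = 0.52/71 + 0.48/3
G12 = 5.98 GPa

5.98 GPa


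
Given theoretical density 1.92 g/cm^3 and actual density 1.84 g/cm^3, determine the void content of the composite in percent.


Void% = (rho_theo - rho_actual)/rho_theo * 100 = (1.92 - 1.84)/1.92 * 100 = 4.17%

4.17%


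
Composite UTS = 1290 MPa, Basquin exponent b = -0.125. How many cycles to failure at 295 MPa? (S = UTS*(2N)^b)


N = 0.5 * (S/UTS)^(1/b) = 0.5 * (295/1290)^(1/-0.125) = 66851.5620 cycles

66851.5620 cycles


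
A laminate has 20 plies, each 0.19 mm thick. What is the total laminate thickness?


h = n * t_ply = 20 * 0.19 = 3.8 mm

3.8 mm


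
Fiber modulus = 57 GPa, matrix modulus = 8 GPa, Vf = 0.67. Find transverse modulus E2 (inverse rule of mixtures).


1/E2 = Vf/Ef + (1-Vf)/Em = 0.67/57 + 0.33/8
E2 = 18.87 GPa

18.87 GPa


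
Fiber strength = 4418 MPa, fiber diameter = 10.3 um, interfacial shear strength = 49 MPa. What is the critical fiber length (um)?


Lc = sigma_f * d / (2 * tau_i) = 4418 * 10.3 / (2 * 49) = 464.3 um

464.3 um


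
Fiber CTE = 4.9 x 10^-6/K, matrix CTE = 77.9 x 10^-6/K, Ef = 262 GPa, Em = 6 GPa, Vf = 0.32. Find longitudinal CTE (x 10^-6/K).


E1 = Ef*Vf + Em*(1-Vf) = 87.92
alpha_1 = (alpha_f*Ef*Vf + alpha_m*Em*(1-Vf))/E1 = 8.29 x 10^-6/K

8.29 x 10^-6/K


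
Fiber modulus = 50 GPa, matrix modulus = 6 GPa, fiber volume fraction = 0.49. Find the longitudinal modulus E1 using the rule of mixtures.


E1 = Ef*Vf + Em*(1-Vf) = 50*0.49 + 6*0.51 = 27.56 GPa

27.56 GPa


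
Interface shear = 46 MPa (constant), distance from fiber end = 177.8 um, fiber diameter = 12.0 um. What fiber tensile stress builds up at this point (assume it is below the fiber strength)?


Force balance: sigma_f * (pi*d^2/4) = tau * (pi*d) * x  ->  sigma_f = 4 * tau * x / d
sigma_f = 4 * 46 * 177.8 / 12.0 = 2726.3 MPa

2726.3 MPa


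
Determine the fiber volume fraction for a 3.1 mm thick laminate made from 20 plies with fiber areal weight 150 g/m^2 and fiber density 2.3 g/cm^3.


Vf = n * FAW / (rho_f * h * 1000) = 20 * 150 / (2.3 * 3.1 * 1000) = 0.4208

0.4208


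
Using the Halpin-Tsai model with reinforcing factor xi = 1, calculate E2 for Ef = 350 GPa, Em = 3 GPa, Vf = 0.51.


eta = (Ef/Em - 1)/(Ef/Em + xi) = (116.6667 - 1)/(116.6667 + 1) = 0.983
E2 = Em*(1+xi*eta*Vf)/(1-eta*Vf) = 9.03 GPa

9.03 GPa


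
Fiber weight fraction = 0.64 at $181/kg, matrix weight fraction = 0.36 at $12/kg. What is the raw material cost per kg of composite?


Cost = cost_f*Wf + cost_m*Wm = 181*0.64 + 12*0.36 = $120.16/kg

$120.16/kg


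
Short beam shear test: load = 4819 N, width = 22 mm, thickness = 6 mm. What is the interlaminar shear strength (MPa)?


ILSS = 3F/(4bh) = 3*4819/(4*22*6) = 27.38 MPa

27.38 MPa


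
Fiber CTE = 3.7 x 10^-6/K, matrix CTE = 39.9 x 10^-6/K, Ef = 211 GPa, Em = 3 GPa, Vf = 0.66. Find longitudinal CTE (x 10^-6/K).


E1 = Ef*Vf + Em*(1-Vf) = 140.28
alpha_1 = (alpha_f*Ef*Vf + alpha_m*Em*(1-Vf))/E1 = 3.96 x 10^-6/K

3.96 x 10^-6/K


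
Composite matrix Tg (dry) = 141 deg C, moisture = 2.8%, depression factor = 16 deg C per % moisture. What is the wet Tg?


Tg_wet = Tg_dry - k*moisture = 141 - 16*2.8 = 96.2 deg C

96.2 deg C


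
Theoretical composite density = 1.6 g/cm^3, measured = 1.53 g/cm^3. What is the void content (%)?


Void% = (rho_theo - rho_actual)/rho_theo * 100 = (1.6 - 1.53)/1.6 * 100 = 4.38%

4.38%


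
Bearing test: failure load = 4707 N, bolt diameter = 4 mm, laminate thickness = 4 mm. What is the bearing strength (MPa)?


sigma_br = F/(d*h) = 4707/(4*4) = 294.2 MPa

294.2 MPa


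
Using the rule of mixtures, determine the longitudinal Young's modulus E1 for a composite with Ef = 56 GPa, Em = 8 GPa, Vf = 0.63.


E1 = Ef*Vf + Em*(1-Vf) = 56*0.63 + 8*0.37 = 38.24 GPa

38.24 GPa


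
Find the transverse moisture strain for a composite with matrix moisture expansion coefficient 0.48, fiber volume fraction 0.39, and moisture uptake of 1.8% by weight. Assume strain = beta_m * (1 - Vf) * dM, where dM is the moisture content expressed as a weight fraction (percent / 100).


dM = 1.8/100 = 0.018
strain = beta_m * (1-Vf) * dM = 0.48 * 0.61 * 0.018 = 0.0052704

0.0052704


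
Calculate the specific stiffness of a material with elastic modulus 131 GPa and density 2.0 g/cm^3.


Specific stiffness = E/rho = 131/2.0 = 65.5 GPa/(g/cm^3)

65.5 GPa/(g/cm^3)


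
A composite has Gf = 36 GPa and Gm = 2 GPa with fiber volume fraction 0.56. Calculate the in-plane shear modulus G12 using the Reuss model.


1/G12 = Vf/Gf + (1-Vf)/Gm = 0.56/36 + 0.44/2
G12 = 4.25 GPa

4.25 GPa


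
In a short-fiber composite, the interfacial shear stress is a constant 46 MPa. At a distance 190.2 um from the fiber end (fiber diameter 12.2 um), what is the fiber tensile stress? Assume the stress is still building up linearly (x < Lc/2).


Force balance: sigma_f * (pi*d^2/4) = tau * (pi*d) * x  ->  sigma_f = 4 * tau * x / d
sigma_f = 4 * 46 * 190.2 / 12.2 = 2868.6 MPa

2868.6 MPa


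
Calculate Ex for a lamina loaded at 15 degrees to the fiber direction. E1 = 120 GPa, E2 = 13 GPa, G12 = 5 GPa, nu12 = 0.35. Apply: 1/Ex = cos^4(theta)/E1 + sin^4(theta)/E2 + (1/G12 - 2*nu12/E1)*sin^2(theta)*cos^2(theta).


cos^4(15) = 0.870513, sin^4(15) = 0.004487, sin^2(15)*cos^2(15) = 0.0625
1/G12 - 2*nu12/E1 = 1/5 - 2*0.35/120 = 0.194167 GPa^-1
1/Ex = 0.870513/120 + 0.004487/13 + 0.194167*0.0625 = 0.0197349 GPa^-1
Ex = 50.67 GPa

50.67 GPa


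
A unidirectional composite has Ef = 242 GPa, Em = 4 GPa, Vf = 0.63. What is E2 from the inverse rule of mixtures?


1/E2 = Vf/Ef + (1-Vf)/Em = 0.63/242 + 0.37/4
E2 = 10.51 GPa

10.51 GPa


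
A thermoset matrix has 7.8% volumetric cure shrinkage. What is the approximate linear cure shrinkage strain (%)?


Linear shrinkage ≈ vol_shrink/3 = 7.8/3 = 2.6%

2.6%


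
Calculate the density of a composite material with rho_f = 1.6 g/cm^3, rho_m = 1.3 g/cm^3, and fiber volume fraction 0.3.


rho_c = rho_f*Vf + rho_m*(1-Vf) = 1.6*0.3 + 1.3*0.7 = 1.39 g/cm^3

1.39 g/cm^3


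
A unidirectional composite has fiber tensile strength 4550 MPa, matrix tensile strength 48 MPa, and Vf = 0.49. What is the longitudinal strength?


sigma_1 = sigma_f*Vf + sigma_m*(1-Vf) = 4550*0.49 + 48*0.51 = 2254.0 MPa

2254.0 MPa


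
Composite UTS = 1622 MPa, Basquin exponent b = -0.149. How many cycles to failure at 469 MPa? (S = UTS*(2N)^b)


N = 0.5 * (S/UTS)^(1/b) = 0.5 * (469/1622)^(1/-0.149) = 2068.2400 cycles

2068.2400 cycles


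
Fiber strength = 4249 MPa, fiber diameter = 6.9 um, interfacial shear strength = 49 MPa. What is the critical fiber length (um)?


Lc = sigma_f * d / (2 * tau_i) = 4249 * 6.9 / (2 * 49) = 299.2 um

299.2 um


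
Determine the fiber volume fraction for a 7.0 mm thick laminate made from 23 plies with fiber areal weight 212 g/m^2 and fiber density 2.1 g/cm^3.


Vf = n * FAW / (rho_f * h * 1000) = 23 * 212 / (2.1 * 7.0 * 1000) = 0.3317

0.3317


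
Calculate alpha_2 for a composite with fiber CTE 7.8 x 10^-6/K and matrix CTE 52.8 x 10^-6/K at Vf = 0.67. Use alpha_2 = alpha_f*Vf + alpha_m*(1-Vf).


alpha_2 = alpha_f*Vf + alpha_m*(1-Vf) = 7.8*0.67 + 52.8*0.33 = 22.7 x 10^-6/K

22.7 x 10^-6/K


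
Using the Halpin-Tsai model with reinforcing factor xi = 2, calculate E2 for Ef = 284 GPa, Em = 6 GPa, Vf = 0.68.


eta = (Ef/Em - 1)/(Ef/Em + xi) = (47.3333 - 1)/(47.3333 + 2) = 0.9392
E2 = Em*(1+xi*eta*Vf)/(1-eta*Vf) = 37.81 GPa

37.81 GPa


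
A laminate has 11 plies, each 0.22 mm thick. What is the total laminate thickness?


h = n * t_ply = 11 * 0.22 = 2.42 mm

2.42 mm


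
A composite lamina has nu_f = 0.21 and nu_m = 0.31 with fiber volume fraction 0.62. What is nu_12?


nu_12 = nu_f*Vf + nu_m*(1-Vf) = 0.21*0.62 + 0.31*0.38 = 0.248

0.248


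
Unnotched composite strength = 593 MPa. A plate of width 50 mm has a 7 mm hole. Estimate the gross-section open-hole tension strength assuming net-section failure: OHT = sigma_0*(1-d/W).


OHT = sigma_0*(1-d/W) = 593*(1-7/50) = 510.0 MPa

510.0 MPa


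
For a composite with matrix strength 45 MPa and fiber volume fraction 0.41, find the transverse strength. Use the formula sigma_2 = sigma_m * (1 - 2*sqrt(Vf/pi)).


factor = 1 - 2*sqrt(0.41/pi) = 0.2775
sigma_2 = 45 * 0.2775 = 12.49 MPa

12.49 MPa


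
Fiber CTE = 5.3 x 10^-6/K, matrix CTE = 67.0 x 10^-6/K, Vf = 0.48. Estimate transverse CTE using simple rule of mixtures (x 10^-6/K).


alpha_2 = alpha_f*Vf + alpha_m*(1-Vf) = 5.3*0.48 + 67.0*0.52 = 37.4 x 10^-6/K

37.4 x 10^-6/K


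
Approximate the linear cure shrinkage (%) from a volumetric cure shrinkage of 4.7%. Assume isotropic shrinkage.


Linear shrinkage ≈ vol_shrink/3 = 4.7/3 = 1.567%

1.567%


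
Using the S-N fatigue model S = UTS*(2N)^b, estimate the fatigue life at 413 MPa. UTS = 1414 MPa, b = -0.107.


N = 0.5 * (S/UTS)^(1/b) = 0.5 * (413/1414)^(1/-0.107) = 49464.2132 cycles

49464.2132 cycles


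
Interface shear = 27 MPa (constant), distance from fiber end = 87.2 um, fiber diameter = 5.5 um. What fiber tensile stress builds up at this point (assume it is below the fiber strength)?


Force balance: sigma_f * (pi*d^2/4) = tau * (pi*d) * x  ->  sigma_f = 4 * tau * x / d
sigma_f = 4 * 27 * 87.2 / 5.5 = 1712.3 MPa

1712.3 MPa


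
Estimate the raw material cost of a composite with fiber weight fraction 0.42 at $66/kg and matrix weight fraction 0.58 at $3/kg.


Cost = cost_f*Wf + cost_m*Wm = 66*0.42 + 3*0.58 = $29.46/kg

$29.46/kg


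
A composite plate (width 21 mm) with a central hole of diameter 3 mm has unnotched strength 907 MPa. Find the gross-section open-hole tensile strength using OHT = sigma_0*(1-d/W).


OHT = sigma_0*(1-d/W) = 907*(1-3/21) = 777.4 MPa

777.4 MPa


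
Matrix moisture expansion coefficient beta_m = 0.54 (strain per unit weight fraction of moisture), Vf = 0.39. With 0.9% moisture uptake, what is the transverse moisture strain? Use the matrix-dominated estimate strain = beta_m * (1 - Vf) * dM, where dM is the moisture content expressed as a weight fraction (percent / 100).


dM = 0.9/100 = 0.009
strain = beta_m * (1-Vf) * dM = 0.54 * 0.61 * 0.009 = 0.0029646

0.0029646


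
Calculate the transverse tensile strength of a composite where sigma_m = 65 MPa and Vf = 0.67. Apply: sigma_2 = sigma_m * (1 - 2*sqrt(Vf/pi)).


factor = 1 - 2*sqrt(0.67/pi) = 0.0764
sigma_2 = 65 * 0.0764 = 4.96 MPa

4.96 MPa


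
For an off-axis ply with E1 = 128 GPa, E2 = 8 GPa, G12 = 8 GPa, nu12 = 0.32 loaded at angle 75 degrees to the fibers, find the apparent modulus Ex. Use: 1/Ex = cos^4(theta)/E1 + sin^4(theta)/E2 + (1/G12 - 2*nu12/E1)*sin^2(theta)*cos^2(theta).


cos^4(75) = 0.004487, sin^4(75) = 0.870513, sin^2(75)*cos^2(75) = 0.0625
1/G12 - 2*nu12/E1 = 1/8 - 2*0.32/128 = 0.12 GPa^-1
1/Ex = 0.004487/128 + 0.870513/8 + 0.12*0.0625 = 0.1163491 GPa^-1
Ex = 8.59 GPa

8.59 GPa


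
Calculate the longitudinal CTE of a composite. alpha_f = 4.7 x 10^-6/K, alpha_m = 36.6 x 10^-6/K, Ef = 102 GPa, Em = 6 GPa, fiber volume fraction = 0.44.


E1 = Ef*Vf + Em*(1-Vf) = 48.24
alpha_1 = (alpha_f*Ef*Vf + alpha_m*Em*(1-Vf))/E1 = 6.92 x 10^-6/K

6.92 x 10^-6/K


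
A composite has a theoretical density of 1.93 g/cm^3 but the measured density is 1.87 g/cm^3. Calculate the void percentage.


Void% = (rho_theo - rho_actual)/rho_theo * 100 = (1.93 - 1.87)/1.93 * 100 = 3.11%

3.11%


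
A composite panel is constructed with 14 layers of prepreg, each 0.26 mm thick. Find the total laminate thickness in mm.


h = n * t_ply = 14 * 0.26 = 3.64 mm

3.64 mm


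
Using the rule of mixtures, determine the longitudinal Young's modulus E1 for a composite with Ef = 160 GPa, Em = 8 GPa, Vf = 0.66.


E1 = Ef*Vf + Em*(1-Vf) = 160*0.66 + 8*0.34 = 108.32 GPa

108.32 GPa


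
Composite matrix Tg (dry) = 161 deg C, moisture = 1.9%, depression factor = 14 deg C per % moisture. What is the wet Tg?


Tg_wet = Tg_dry - k*moisture = 161 - 14*1.9 = 134.4 deg C

134.4 deg C


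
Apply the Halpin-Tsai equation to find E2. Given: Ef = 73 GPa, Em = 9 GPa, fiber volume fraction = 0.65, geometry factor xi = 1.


eta = (Ef/Em - 1)/(Ef/Em + xi) = (8.1111 - 1)/(8.1111 + 1) = 0.7805
E2 = Em*(1+xi*eta*Vf)/(1-eta*Vf) = 27.53 GPa

27.53 GPa


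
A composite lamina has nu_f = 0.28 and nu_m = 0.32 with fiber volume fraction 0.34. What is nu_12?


nu_12 = nu_f*Vf + nu_m*(1-Vf) = 0.28*0.34 + 0.32*0.66 = 0.3064

0.3064


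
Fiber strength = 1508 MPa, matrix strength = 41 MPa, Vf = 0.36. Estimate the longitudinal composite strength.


sigma_1 = sigma_f*Vf + sigma_m*(1-Vf) = 1508*0.36 + 41*0.64 = 569.1 MPa

569.1 MPa


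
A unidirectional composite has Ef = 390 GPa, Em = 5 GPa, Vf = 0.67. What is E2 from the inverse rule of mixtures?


1/E2 = Vf/Ef + (1-Vf)/Em = 0.67/390 + 0.33/5
E2 = 14.77 GPa

14.77 GPa


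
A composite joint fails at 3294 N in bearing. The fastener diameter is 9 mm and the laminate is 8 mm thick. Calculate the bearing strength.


sigma_br = F/(d*h) = 3294/(9*8) = 45.8 MPa

45.8 MPa


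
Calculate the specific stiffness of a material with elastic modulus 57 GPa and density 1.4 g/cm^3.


Specific stiffness = E/rho = 57/1.4 = 40.7 GPa/(g/cm^3)

40.7 GPa/(g/cm^3)


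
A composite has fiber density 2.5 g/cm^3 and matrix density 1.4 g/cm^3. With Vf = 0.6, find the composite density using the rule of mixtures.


rho_c = rho_f*Vf + rho_m*(1-Vf) = 2.5*0.6 + 1.4*0.4 = 2.06 g/cm^3

2.06 g/cm^3


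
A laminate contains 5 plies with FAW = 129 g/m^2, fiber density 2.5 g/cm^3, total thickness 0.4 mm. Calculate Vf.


Vf = n * FAW / (rho_f * h * 1000) = 5 * 129 / (2.5 * 0.4 * 1000) = 0.645

0.645


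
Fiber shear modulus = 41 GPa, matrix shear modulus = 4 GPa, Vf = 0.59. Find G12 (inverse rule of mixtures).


1/G12 = Vf/Gf + (1-Vf)/Gm = 0.59/41 + 0.41/4
G12 = 8.56 GPa

8.56 GPa


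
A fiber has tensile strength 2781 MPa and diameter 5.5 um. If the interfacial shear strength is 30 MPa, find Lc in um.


Lc = sigma_f * d / (2 * tau_i) = 2781 * 5.5 / (2 * 30) = 254.9 um

254.9 um


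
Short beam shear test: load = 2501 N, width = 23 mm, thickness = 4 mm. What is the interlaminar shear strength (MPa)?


ILSS = 3F/(4bh) = 3*2501/(4*23*4) = 20.39 MPa

20.39 MPa


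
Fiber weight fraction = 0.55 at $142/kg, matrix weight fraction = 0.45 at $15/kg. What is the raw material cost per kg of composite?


Cost = cost_f*Wf + cost_m*Wm = 142*0.55 + 15*0.45 = $84.85/kg

$84.85/kg


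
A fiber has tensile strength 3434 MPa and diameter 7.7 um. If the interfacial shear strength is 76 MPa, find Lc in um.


Lc = sigma_f * d / (2 * tau_i) = 3434 * 7.7 / (2 * 76) = 174.0 um

174.0 um


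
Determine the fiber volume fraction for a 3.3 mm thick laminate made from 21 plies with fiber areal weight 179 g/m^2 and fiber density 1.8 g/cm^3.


Vf = n * FAW / (rho_f * h * 1000) = 21 * 179 / (1.8 * 3.3 * 1000) = 0.6328

0.6328


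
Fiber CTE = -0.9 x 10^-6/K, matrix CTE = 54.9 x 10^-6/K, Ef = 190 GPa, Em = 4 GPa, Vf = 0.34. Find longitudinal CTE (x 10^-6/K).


E1 = Ef*Vf + Em*(1-Vf) = 67.24
alpha_1 = (alpha_f*Ef*Vf + alpha_m*Em*(1-Vf))/E1 = 1.29 x 10^-6/K

1.29 x 10^-6/K


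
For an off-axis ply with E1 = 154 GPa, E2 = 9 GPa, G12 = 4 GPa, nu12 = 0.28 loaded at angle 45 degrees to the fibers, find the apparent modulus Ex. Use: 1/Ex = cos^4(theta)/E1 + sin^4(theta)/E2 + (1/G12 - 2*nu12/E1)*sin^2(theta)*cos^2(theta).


cos^4(45) = 0.25, sin^4(45) = 0.25, sin^2(45)*cos^2(45) = 0.25
1/G12 - 2*nu12/E1 = 1/4 - 2*0.28/154 = 0.246364 GPa^-1
1/Ex = 0.25/154 + 0.25/9 + 0.246364*0.25 = 0.0909921 GPa^-1
Ex = 10.99 GPa

10.99 GPa


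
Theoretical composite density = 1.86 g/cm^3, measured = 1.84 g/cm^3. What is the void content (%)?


Void% = (rho_theo - rho_actual)/rho_theo * 100 = (1.86 - 1.84)/1.86 * 100 = 1.08%

1.08%


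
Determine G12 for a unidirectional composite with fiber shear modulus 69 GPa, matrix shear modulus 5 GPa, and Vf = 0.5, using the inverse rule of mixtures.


1/G12 = Vf/Gf + (1-Vf)/Gm = 0.5/69 + 0.5/5
G12 = 9.32 GPa

9.32 GPa


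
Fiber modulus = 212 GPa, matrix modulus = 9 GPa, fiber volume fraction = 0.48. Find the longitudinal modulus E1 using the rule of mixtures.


E1 = Ef*Vf + Em*(1-Vf) = 212*0.48 + 9*0.52 = 106.44 GPa

106.44 GPa


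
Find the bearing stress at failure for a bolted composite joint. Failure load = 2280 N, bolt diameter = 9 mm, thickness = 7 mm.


sigma_br = F/(d*h) = 2280/(9*7) = 36.2 MPa

36.2 MPa


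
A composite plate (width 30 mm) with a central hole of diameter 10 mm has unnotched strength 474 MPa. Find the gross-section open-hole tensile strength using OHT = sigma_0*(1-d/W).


OHT = sigma_0*(1-d/W) = 474*(1-10/30) = 316.0 MPa

316.0 MPa


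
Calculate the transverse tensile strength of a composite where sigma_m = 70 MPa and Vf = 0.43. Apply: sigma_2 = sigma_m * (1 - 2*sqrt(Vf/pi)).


factor = 1 - 2*sqrt(0.43/pi) = 0.2601
sigma_2 = 70 * 0.2601 = 18.21 MPa

18.21 MPa


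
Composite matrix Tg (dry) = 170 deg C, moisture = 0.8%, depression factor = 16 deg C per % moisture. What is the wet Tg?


Tg_wet = Tg_dry - k*moisture = 170 - 16*0.8 = 157.2 deg C

157.2 deg C


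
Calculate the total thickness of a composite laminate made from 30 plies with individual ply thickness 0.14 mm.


h = n * t_ply = 30 * 0.14 = 4.2 mm

4.2 mm


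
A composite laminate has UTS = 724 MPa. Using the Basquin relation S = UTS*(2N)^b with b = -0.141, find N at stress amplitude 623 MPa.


N = 0.5 * (S/UTS)^(1/b) = 0.5 * (623/724)^(1/-0.141) = 1.4512 cycles

1.4512 cycles


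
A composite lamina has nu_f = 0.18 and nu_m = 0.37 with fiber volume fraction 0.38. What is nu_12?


nu_12 = nu_f*Vf + nu_m*(1-Vf) = 0.18*0.38 + 0.37*0.62 = 0.2978

0.2978


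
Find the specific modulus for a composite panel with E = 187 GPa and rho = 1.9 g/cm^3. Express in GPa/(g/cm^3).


Specific stiffness = E/rho = 187/1.9 = 98.4 GPa/(g/cm^3)

98.4 GPa/(g/cm^3)


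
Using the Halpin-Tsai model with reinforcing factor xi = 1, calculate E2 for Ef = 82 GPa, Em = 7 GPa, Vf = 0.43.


eta = (Ef/Em - 1)/(Ef/Em + xi) = (11.7143 - 1)/(11.7143 + 1) = 0.8427
E2 = Em*(1+xi*eta*Vf)/(1-eta*Vf) = 14.96 GPa

14.96 GPa


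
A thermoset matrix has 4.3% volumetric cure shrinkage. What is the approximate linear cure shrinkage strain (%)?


Linear shrinkage ≈ vol_shrink/3 = 4.3/3 = 1.433%

1.433%


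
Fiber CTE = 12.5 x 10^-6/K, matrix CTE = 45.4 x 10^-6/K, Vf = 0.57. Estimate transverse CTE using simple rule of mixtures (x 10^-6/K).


alpha_2 = alpha_f*Vf + alpha_m*(1-Vf) = 12.5*0.57 + 45.4*0.43 = 26.6 x 10^-6/K

26.6 x 10^-6/K


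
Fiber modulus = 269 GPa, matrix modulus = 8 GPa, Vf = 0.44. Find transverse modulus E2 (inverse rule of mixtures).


1/E2 = Vf/Ef + (1-Vf)/Em = 0.44/269 + 0.56/8
E2 = 13.96 GPa

13.96 GPa


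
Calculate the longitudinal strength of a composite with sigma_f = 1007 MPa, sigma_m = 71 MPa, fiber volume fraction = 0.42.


sigma_1 = sigma_f*Vf + sigma_m*(1-Vf) = 1007*0.42 + 71*0.58 = 464.1 MPa

464.1 MPa


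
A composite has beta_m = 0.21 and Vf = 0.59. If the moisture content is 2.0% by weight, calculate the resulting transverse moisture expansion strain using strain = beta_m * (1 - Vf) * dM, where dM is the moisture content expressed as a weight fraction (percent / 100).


dM = 2.0/100 = 0.02
strain = beta_m * (1-Vf) * dM = 0.21 * 0.41 * 0.02 = 0.001722

0.001722


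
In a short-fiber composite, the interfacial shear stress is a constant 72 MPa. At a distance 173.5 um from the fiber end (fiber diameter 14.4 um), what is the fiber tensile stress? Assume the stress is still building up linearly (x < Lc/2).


Force balance: sigma_f * (pi*d^2/4) = tau * (pi*d) * x  ->  sigma_f = 4 * tau * x / d
sigma_f = 4 * 72 * 173.5 / 14.4 = 3470.0 MPa

3470.0 MPa


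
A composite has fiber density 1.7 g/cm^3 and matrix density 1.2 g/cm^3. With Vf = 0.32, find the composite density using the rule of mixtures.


rho_c = rho_f*Vf + rho_m*(1-Vf) = 1.7*0.32 + 1.2*0.68 = 1.36 g/cm^3

1.36 g/cm^3


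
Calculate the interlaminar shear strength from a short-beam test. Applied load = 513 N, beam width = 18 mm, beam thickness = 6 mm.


ILSS = 3F/(4bh) = 3*513/(4*18*6) = 3.56 MPa

3.56 MPa


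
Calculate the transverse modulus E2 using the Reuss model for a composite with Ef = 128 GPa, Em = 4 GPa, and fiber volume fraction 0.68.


1/E2 = Vf/Ef + (1-Vf)/Em = 0.68/128 + 0.32/4
E2 = 11.72 GPa

11.72 GPa


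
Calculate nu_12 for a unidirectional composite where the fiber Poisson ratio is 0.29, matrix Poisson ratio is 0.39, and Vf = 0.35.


nu_12 = nu_f*Vf + nu_m*(1-Vf) = 0.29*0.35 + 0.39*0.65 = 0.355

0.355


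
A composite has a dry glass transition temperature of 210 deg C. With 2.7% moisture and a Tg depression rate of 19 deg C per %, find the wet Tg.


Tg_wet = Tg_dry - k*moisture = 210 - 19*2.7 = 158.7 deg C

158.7 deg C


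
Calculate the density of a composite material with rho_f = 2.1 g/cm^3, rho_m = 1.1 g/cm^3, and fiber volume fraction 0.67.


rho_c = rho_f*Vf + rho_m*(1-Vf) = 2.1*0.67 + 1.1*0.33 = 1.77 g/cm^3

1.77 g/cm^3


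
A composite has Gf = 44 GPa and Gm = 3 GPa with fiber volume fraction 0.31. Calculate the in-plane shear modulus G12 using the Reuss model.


1/G12 = Vf/Gf + (1-Vf)/Gm = 0.31/44 + 0.69/3
G12 = 4.22 GPa

4.22 GPa


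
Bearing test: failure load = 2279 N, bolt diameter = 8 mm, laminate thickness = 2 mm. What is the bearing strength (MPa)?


sigma_br = F/(d*h) = 2279/(8*2) = 142.4 MPa

142.4 MPa


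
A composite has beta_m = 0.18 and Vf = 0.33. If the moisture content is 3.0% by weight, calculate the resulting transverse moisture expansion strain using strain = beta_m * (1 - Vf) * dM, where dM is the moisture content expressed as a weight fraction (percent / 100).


dM = 3.0/100 = 0.03
strain = beta_m * (1-Vf) * dM = 0.18 * 0.67 * 0.03 = 0.003618

0.003618


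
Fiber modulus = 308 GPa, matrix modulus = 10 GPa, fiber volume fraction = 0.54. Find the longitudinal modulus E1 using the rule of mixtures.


E1 = Ef*Vf + Em*(1-Vf) = 308*0.54 + 10*0.46 = 170.92 GPa

170.92 GPa


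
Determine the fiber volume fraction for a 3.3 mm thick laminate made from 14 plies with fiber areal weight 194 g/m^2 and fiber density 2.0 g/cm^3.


Vf = n * FAW / (rho_f * h * 1000) = 14 * 194 / (2.0 * 3.3 * 1000) = 0.4115

0.4115


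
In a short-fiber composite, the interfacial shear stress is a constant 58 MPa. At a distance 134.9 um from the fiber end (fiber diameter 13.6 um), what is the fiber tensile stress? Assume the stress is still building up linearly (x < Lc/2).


Force balance: sigma_f * (pi*d^2/4) = tau * (pi*d) * x  ->  sigma_f = 4 * tau * x / d
sigma_f = 4 * 58 * 134.9 / 13.6 = 2301.2 MPa

2301.2 MPa


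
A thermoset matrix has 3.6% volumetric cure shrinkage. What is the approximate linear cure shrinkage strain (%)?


Linear shrinkage ≈ vol_shrink/3 = 3.6/3 = 1.2%

1.2%


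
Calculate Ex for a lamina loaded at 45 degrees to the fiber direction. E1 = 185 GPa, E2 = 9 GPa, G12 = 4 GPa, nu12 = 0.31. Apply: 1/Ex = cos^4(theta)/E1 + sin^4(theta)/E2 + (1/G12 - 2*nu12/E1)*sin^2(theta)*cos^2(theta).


cos^4(45) = 0.25, sin^4(45) = 0.25, sin^2(45)*cos^2(45) = 0.25
1/G12 - 2*nu12/E1 = 1/4 - 2*0.31/185 = 0.246649 GPa^-1
1/Ex = 0.25/185 + 0.25/9 + 0.246649*0.25 = 0.0907913 GPa^-1
Ex = 11.01 GPa

11.01 GPa


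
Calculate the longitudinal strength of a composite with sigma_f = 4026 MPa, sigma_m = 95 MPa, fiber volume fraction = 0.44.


sigma_1 = sigma_f*Vf + sigma_m*(1-Vf) = 4026*0.44 + 95*0.56 = 1824.6 MPa

1824.6 MPa


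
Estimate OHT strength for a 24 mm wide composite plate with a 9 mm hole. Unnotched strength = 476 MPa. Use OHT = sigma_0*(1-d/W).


OHT = sigma_0*(1-d/W) = 476*(1-9/24) = 297.5 MPa

297.5 MPa


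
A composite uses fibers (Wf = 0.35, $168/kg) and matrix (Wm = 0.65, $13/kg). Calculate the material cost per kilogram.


Cost = cost_f*Wf + cost_m*Wm = 168*0.35 + 13*0.65 = $67.25/kg

$67.25/kg


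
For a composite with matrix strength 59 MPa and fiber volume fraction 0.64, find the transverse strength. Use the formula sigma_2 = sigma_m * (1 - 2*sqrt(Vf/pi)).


factor = 1 - 2*sqrt(0.64/pi) = 0.0973
sigma_2 = 59 * 0.0973 = 5.74 MPa

5.74 MPa


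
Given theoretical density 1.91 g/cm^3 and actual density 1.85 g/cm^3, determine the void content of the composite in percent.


Void% = (rho_theo - rho_actual)/rho_theo * 100 = (1.91 - 1.85)/1.91 * 100 = 3.14%

3.14%


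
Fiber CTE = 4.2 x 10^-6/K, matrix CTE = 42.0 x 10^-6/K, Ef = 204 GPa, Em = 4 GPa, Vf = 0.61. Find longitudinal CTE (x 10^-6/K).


E1 = Ef*Vf + Em*(1-Vf) = 126.0
alpha_1 = (alpha_f*Ef*Vf + alpha_m*Em*(1-Vf))/E1 = 4.67 x 10^-6/K

4.67 x 10^-6/K


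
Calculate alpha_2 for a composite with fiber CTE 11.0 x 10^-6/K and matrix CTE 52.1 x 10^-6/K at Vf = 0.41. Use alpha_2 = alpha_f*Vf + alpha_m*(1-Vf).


alpha_2 = alpha_f*Vf + alpha_m*(1-Vf) = 11.0*0.41 + 52.1*0.59 = 35.2 x 10^-6/K

35.2 x 10^-6/K


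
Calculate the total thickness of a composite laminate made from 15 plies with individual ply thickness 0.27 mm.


h = n * t_ply = 15 * 0.27 = 4.05 mm

4.05 mm


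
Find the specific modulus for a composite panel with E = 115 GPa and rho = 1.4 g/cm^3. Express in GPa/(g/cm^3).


Specific stiffness = E/rho = 115/1.4 = 82.1 GPa/(g/cm^3)

82.1 GPa/(g/cm^3)


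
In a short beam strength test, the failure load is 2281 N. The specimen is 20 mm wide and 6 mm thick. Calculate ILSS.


ILSS = 3F/(4bh) = 3*2281/(4*20*6) = 14.26 MPa

14.26 MPa


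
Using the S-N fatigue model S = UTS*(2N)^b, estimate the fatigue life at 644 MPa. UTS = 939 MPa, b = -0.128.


N = 0.5 * (S/UTS)^(1/b) = 0.5 * (644/939)^(1/-0.128) = 9.5170 cycles

9.5170 cycles


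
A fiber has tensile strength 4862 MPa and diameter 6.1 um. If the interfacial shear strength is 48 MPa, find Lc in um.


Lc = sigma_f * d / (2 * tau_i) = 4862 * 6.1 / (2 * 48) = 308.9 um

308.9 um


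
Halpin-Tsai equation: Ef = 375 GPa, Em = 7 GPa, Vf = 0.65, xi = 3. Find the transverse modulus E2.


eta = (Ef/Em - 1)/(Ef/Em + xi) = (53.5714 - 1)/(53.5714 + 3) = 0.9293
E2 = Em*(1+xi*eta*Vf)/(1-eta*Vf) = 49.71 GPa

49.71 GPa


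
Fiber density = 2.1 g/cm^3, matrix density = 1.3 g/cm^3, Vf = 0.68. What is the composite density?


rho_c = rho_f*Vf + rho_m*(1-Vf) = 2.1*0.68 + 1.3*0.32 = 1.844 g/cm^3

1.844 g/cm^3


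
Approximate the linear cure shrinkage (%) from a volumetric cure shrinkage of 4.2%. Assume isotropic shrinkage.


Linear shrinkage ≈ vol_shrink/3 = 4.2/3 = 1.4%

1.4%


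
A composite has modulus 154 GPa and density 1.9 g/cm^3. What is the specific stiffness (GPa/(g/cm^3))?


Specific stiffness = E/rho = 154/1.9 = 81.1 GPa/(g/cm^3)

81.1 GPa/(g/cm^3)


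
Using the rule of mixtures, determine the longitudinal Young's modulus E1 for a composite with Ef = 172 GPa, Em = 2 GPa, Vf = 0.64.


E1 = Ef*Vf + Em*(1-Vf) = 172*0.64 + 2*0.36 = 110.8 GPa

110.8 GPa


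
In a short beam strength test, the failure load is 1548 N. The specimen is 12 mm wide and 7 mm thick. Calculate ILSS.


ILSS = 3F/(4bh) = 3*1548/(4*12*7) = 13.82 MPa

13.82 MPa


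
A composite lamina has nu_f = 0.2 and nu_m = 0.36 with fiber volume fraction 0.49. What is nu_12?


nu_12 = nu_f*Vf + nu_m*(1-Vf) = 0.2*0.49 + 0.36*0.51 = 0.2816

0.2816


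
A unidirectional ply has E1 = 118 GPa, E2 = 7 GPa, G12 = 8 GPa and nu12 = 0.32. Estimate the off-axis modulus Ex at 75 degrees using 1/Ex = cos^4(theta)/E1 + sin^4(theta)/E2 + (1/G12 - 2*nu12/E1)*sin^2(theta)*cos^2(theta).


cos^4(75) = 0.004487, sin^4(75) = 0.870513, sin^2(75)*cos^2(75) = 0.0625
1/G12 - 2*nu12/E1 = 1/8 - 2*0.32/118 = 0.119576 GPa^-1
1/Ex = 0.004487/118 + 0.870513/7 + 0.119576*0.0625 = 0.1318705 GPa^-1
Ex = 7.58 GPa

7.58 GPa


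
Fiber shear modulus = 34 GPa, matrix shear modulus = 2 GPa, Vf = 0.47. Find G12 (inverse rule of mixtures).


1/G12 = Vf/Gf + (1-Vf)/Gm = 0.47/34 + 0.53/2
G12 = 3.59 GPa

3.59 GPa


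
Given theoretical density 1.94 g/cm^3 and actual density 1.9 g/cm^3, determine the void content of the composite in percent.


Void% = (rho_theo - rho_actual)/rho_theo * 100 = (1.94 - 1.9)/1.94 * 100 = 2.06%

2.06%


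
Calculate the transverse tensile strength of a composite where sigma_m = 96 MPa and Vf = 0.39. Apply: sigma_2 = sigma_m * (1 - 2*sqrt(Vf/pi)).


factor = 1 - 2*sqrt(0.39/pi) = 0.2953
sigma_2 = 96 * 0.2953 = 28.35 MPa

28.35 MPa


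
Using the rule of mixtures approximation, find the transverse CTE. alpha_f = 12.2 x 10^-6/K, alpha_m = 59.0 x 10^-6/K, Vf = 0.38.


alpha_2 = alpha_f*Vf + alpha_m*(1-Vf) = 12.2*0.38 + 59.0*0.62 = 41.2 x 10^-6/K

41.2 x 10^-6/K


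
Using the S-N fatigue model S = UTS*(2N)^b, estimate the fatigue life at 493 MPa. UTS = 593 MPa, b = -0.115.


N = 0.5 * (S/UTS)^(1/b) = 0.5 * (493/593)^(1/-0.115) = 2.4913 cycles

2.4913 cycles


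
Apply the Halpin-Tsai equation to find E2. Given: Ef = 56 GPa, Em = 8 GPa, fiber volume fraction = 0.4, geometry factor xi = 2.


eta = (Ef/Em - 1)/(Ef/Em + xi) = (7.0 - 1)/(7.0 + 2) = 0.6667
E2 = Em*(1+xi*eta*Vf)/(1-eta*Vf) = 16.73 GPa

16.73 GPa


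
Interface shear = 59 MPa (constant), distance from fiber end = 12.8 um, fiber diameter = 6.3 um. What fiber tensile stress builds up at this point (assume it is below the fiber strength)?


Force balance: sigma_f * (pi*d^2/4) = tau * (pi*d) * x  ->  sigma_f = 4 * tau * x / d
sigma_f = 4 * 59 * 12.8 / 6.3 = 479.5 MPa

479.5 MPa


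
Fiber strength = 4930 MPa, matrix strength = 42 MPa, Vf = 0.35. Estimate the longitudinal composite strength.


sigma_1 = sigma_f*Vf + sigma_m*(1-Vf) = 4930*0.35 + 42*0.65 = 1752.8 MPa

1752.8 MPa


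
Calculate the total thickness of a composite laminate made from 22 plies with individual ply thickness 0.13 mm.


h = n * t_ply = 22 * 0.13 = 2.86 mm

2.86 mm


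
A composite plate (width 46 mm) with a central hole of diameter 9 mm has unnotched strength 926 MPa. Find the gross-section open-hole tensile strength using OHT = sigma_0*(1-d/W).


OHT = sigma_0*(1-d/W) = 926*(1-9/46) = 744.8 MPa

744.8 MPa


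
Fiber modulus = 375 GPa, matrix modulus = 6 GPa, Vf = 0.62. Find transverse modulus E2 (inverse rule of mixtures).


1/E2 = Vf/Ef + (1-Vf)/Em = 0.62/375 + 0.38/6
E2 = 15.39 GPa

15.39 GPa


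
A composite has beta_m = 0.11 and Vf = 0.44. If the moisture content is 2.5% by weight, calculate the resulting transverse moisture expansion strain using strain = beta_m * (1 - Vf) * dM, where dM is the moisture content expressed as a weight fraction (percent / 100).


dM = 2.5/100 = 0.025
strain = beta_m * (1-Vf) * dM = 0.11 * 0.56 * 0.025 = 0.00154

0.00154


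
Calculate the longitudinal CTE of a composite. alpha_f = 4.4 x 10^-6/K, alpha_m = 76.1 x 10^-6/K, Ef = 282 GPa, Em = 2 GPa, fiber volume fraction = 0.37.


E1 = Ef*Vf + Em*(1-Vf) = 105.6
alpha_1 = (alpha_f*Ef*Vf + alpha_m*Em*(1-Vf))/E1 = 5.26 x 10^-6/K

5.26 x 10^-6/K


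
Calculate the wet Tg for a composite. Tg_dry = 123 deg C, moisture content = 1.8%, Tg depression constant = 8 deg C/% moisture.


Tg_wet = Tg_dry - k*moisture = 123 - 8*1.8 = 108.6 deg C

108.6 deg C


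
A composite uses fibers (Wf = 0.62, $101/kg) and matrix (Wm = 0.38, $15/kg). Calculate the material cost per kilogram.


Cost = cost_f*Wf + cost_m*Wm = 101*0.62 + 15*0.38 = $68.32/kg

$68.32/kg


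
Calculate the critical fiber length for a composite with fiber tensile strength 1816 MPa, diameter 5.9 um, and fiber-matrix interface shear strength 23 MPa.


Lc = sigma_f * d / (2 * tau_i) = 1816 * 5.9 / (2 * 23) = 232.9 um

232.9 um


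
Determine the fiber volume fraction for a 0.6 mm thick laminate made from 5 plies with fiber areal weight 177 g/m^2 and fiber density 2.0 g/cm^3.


Vf = n * FAW / (rho_f * h * 1000) = 5 * 177 / (2.0 * 0.6 * 1000) = 0.7375

0.7375


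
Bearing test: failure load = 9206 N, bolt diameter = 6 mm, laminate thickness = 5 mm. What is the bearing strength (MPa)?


sigma_br = F/(d*h) = 9206/(6*5) = 306.9 MPa

306.9 MPa


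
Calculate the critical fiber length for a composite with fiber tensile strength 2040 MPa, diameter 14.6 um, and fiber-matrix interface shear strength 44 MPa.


Lc = sigma_f * d / (2 * tau_i) = 2040 * 14.6 / (2 * 44) = 338.5 um

338.5 um


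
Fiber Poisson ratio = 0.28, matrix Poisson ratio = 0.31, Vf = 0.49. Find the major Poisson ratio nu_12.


nu_12 = nu_f*Vf + nu_m*(1-Vf) = 0.28*0.49 + 0.31*0.51 = 0.2953

0.2953


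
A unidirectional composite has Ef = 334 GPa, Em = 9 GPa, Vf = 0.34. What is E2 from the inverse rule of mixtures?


1/E2 = Vf/Ef + (1-Vf)/Em = 0.34/334 + 0.66/9
E2 = 13.45 GPa

13.45 GPa


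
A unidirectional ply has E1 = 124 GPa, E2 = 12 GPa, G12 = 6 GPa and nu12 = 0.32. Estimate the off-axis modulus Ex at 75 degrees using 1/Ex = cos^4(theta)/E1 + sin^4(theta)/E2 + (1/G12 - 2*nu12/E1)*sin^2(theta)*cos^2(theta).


cos^4(75) = 0.004487, sin^4(75) = 0.870513, sin^2(75)*cos^2(75) = 0.0625
1/G12 - 2*nu12/E1 = 1/6 - 2*0.32/124 = 0.161505 GPa^-1
1/Ex = 0.004487/124 + 0.870513/12 + 0.161505*0.0625 = 0.082673 GPa^-1
Ex = 12.1 GPa

12.1 GPa


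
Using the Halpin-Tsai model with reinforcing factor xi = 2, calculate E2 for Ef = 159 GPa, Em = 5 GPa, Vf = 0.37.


eta = (Ef/Em - 1)/(Ef/Em + xi) = (31.8 - 1)/(31.8 + 2) = 0.9112
E2 = Em*(1+xi*eta*Vf)/(1-eta*Vf) = 12.63 GPa

12.63 GPa


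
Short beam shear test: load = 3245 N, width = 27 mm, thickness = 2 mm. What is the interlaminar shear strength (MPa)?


ILSS = 3F/(4bh) = 3*3245/(4*27*2) = 45.07 MPa

45.07 MPa


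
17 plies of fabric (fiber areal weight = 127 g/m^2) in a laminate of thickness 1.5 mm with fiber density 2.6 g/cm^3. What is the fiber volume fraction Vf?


Vf = n * FAW / (rho_f * h * 1000) = 17 * 127 / (2.6 * 1.5 * 1000) = 0.5536

0.5536


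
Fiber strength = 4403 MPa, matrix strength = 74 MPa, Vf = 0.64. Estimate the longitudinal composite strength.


sigma_1 = sigma_f*Vf + sigma_m*(1-Vf) = 4403*0.64 + 74*0.36 = 2844.6 MPa

2844.6 MPa


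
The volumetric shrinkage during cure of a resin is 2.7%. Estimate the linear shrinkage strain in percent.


Linear shrinkage ≈ vol_shrink/3 = 2.7/3 = 0.9%

0.9%


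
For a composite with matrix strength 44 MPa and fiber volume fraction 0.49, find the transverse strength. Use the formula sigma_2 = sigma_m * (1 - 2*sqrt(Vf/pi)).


factor = 1 - 2*sqrt(0.49/pi) = 0.2101
sigma_2 = 44 * 0.2101 = 9.25 MPa

9.25 MPa


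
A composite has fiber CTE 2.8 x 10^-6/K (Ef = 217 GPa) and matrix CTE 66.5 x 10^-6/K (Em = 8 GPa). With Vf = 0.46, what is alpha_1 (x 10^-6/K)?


E1 = Ef*Vf + Em*(1-Vf) = 104.14
alpha_1 = (alpha_f*Ef*Vf + alpha_m*Em*(1-Vf))/E1 = 5.44 x 10^-6/K

5.44 x 10^-6/K


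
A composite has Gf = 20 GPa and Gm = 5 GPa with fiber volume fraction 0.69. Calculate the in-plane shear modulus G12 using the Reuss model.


1/G12 = Vf/Gf + (1-Vf)/Gm = 0.69/20 + 0.31/5
G12 = 10.36 GPa

10.36 GPa


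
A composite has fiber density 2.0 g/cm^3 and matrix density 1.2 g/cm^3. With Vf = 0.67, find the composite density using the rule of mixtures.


rho_c = rho_f*Vf + rho_m*(1-Vf) = 2.0*0.67 + 1.2*0.33 = 1.736 g/cm^3

1.736 g/cm^3


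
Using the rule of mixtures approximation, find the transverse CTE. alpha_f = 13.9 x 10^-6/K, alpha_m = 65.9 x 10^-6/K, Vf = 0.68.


alpha_2 = alpha_f*Vf + alpha_m*(1-Vf) = 13.9*0.68 + 65.9*0.32 = 30.5 x 10^-6/K

30.5 x 10^-6/K


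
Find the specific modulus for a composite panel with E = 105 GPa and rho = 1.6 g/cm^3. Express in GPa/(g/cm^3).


Specific stiffness = E/rho = 105/1.6 = 65.6 GPa/(g/cm^3)

65.6 GPa/(g/cm^3)


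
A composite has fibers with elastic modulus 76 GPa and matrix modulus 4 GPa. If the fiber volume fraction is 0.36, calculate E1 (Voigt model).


E1 = Ef*Vf + Em*(1-Vf) = 76*0.36 + 4*0.64 = 29.92 GPa

29.92 GPa


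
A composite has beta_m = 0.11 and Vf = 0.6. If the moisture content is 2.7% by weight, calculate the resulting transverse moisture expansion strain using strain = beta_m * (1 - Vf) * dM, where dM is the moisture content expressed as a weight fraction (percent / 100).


dM = 2.7/100 = 0.027
strain = beta_m * (1-Vf) * dM = 0.11 * 0.4 * 0.027 = 0.001188

0.001188


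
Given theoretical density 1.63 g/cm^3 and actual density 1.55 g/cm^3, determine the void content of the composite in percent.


Void% = (rho_theo - rho_actual)/rho_theo * 100 = (1.63 - 1.55)/1.63 * 100 = 4.91%

4.91%


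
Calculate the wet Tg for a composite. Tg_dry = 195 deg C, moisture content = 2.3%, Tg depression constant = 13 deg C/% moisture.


Tg_wet = Tg_dry - k*moisture = 195 - 13*2.3 = 165.1 deg C

165.1 deg C


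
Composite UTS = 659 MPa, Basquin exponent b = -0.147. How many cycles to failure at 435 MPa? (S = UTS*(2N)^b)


N = 0.5 * (S/UTS)^(1/b) = 0.5 * (435/659)^(1/-0.147) = 8.4364 cycles

8.4364 cycles


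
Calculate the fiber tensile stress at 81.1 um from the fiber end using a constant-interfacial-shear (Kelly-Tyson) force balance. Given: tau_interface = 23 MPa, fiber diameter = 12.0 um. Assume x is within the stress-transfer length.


Force balance: sigma_f * (pi*d^2/4) = tau * (pi*d) * x  ->  sigma_f = 4 * tau * x / d
sigma_f = 4 * 23 * 81.1 / 12.0 = 621.8 MPa

621.8 MPa


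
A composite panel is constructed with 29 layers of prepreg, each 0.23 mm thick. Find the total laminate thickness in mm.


h = n * t_ply = 29 * 0.23 = 6.67 mm

6.67 mm


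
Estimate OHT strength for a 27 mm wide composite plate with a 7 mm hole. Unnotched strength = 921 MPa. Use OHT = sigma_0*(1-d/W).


OHT = sigma_0*(1-d/W) = 921*(1-7/27) = 682.2 MPa

682.2 MPa


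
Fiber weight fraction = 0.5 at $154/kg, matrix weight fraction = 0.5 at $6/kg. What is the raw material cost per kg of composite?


Cost = cost_f*Wf + cost_m*Wm = 154*0.5 + 6*0.5 = $80.0/kg

$80.0/kg
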